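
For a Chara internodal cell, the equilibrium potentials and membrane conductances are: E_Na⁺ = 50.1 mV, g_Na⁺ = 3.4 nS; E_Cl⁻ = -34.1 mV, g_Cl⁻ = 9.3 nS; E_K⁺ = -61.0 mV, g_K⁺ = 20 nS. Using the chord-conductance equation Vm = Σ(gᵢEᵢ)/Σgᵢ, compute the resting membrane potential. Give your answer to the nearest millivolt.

-42 mV

Σ gᵢEᵢ = 3.4·(50.1) + 9.3·(-34.1) + 20·(-61.0) = -1366.79
Σ gᵢ = 3.4 + 9.3 + 20 = 32.7
Vm = -1366.79 / 32.7 = -41.80 mV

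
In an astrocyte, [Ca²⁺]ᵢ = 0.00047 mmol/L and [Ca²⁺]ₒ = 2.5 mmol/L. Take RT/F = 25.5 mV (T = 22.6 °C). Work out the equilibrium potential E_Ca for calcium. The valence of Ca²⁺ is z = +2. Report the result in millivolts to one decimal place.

E = (25.5/z) · ln([Ca²⁺]_out/[Ca²⁺]_in) with z = +2.
= (25.5/2) · ln(2.5/0.00047) = 12.75 · ln(5319)
= 12.75 · (8.5791) = 109.38 mV

109.4 mV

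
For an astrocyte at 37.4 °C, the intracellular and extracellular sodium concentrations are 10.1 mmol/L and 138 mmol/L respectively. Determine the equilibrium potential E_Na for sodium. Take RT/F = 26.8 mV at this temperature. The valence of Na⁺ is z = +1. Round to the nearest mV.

E = (26.8/z) · ln([Na⁺]_out/[Na⁺]_in) with z = +1.
= (26.8/1) · ln(138/10.1) = 26.80 · ln(13.66)
= 26.80 · (2.6147) = 70.07 mV

70 mV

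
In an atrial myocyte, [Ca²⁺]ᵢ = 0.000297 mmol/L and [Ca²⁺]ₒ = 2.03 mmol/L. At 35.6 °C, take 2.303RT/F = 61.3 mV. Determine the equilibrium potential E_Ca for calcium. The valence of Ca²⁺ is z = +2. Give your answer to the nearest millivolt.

118 mV

E = (61.3/z) · log₁₀([Ca²⁺]_out/[Ca²⁺]_in) with z = +2.
= (61.3/2) · log₁₀(2.03/0.000297) = 30.65 · log₁₀(6835)
= 30.65 · (3.8347) = 117.53 mV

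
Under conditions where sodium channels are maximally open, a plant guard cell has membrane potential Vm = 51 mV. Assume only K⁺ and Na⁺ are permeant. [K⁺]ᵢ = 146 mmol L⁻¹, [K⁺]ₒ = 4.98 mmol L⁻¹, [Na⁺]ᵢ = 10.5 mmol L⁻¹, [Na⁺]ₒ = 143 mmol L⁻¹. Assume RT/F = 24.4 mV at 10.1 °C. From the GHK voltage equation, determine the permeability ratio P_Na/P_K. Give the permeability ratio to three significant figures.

Let α = P_Na/P_K. GHK: Vm = 24.4·ln[(Kₒ + α·Naₒ)/(Kᵢ + α·Naᵢ)].
e^(Vm/24.4) = e^(51.0/24.4) = 8.0862
So 8.0862·(Kᵢ + α·Naᵢ) = Kₒ + α·Naₒ → α = (8.0862·146.0 − 4.98) / (143.0 − 8.0862·10.5)
α = (1181 − 4.98) / (143.0 − 84.91) = 1176/58.09 = 20.24

20.2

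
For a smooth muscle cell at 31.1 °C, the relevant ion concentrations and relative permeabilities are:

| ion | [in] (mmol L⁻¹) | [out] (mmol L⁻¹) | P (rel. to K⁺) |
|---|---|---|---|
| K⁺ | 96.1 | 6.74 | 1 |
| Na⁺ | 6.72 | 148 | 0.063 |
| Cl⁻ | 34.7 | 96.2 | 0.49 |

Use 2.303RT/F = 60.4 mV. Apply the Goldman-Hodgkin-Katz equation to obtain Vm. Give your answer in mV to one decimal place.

Vm = 60.4 · log₁₀[(Σ P·[cation]ₒ + Σ P·[anion]ᵢ) / (Σ P·[cation]ᵢ + Σ P·[anion]ₒ)]
Numerator = 1×6.74 + 0.063×148 + 0.49×34.7 = 33.07
Denominator = 1×96.1 + 0.063×6.72 + 0.49×96.2 = 143.7
Vm = 60.4 · log₁₀(0.23017) = 60.4 × (-0.6379) = -38.53 mV

-38.5 mV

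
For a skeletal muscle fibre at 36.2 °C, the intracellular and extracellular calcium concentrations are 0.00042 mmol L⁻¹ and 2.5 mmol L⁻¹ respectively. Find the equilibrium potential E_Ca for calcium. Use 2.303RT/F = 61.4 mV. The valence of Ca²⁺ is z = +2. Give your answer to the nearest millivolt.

E = (61.4/z) · log₁₀([Ca²⁺]_out/[Ca²⁺]_in) with z = +2.
= (61.4/2) · log₁₀(2.5/0.00042) = 30.70 · log₁₀(5952)
= 30.70 · (3.7747) = 115.88 mV

116 mV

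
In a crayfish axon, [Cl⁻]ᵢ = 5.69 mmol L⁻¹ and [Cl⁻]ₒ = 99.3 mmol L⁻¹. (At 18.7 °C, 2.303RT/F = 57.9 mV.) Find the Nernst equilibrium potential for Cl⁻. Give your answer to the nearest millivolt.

E = (57.9/z) · log₁₀([Cl⁻]_out/[Cl⁻]_in) with z = -1.
For an anion, dividing by z = -1 reverses the sign.
= (57.9/-1) · log₁₀(99.3/5.69) = -57.90 · log₁₀(17.45)
= -57.90 · (1.2418) = -71.90 mV

-72 mV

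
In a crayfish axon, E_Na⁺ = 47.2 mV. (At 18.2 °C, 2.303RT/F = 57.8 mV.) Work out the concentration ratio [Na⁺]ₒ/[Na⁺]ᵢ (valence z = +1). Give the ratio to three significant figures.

6.56

log₁₀([out]/[in]) = E·z/(57.8) = 47.2 × 1 / 57.8 = 0.8166
[out]/[in] = 10^(0.8166) = 6.556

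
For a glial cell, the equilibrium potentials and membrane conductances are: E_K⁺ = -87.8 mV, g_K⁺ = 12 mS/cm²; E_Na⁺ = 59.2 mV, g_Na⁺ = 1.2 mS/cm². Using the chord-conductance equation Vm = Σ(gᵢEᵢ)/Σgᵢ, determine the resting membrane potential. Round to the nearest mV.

Σ gᵢEᵢ = 12·(-87.8) + 1.2·(59.2) = -982.56
Σ gᵢ = 12 + 1.2 = 13.2
Vm = -982.56 / 13.2 = -74.44 mV

-74 mV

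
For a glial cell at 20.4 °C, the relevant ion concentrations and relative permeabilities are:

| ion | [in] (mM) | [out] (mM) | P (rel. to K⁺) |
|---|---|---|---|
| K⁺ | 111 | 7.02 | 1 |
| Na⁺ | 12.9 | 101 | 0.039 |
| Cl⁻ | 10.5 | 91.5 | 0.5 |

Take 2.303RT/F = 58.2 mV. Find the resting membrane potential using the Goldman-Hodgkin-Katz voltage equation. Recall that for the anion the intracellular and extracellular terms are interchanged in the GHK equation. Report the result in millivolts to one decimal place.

Vm = 58.2 · log₁₀[(Σ P·[cation]ₒ + Σ P·[anion]ᵢ) / (Σ P·[cation]ᵢ + Σ P·[anion]ₒ)]
Numerator = 1×7.02 + 0.039×101 + 0.5×10.5 = 16.21
Denominator = 1×111 + 0.039×12.9 + 0.5×91.5 = 157.3
Vm = 58.2 · log₁₀(0.10308) = 58.2 × (-0.9868) = -57.43 mV

-57.4 mV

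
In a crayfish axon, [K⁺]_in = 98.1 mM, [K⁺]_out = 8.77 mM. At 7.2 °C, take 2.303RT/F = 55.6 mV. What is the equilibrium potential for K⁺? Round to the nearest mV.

E = (55.6/z) · log₁₀([K⁺]_out/[K⁺]_in) with z = +1.
= (55.6/1) · log₁₀(8.77/98.1) = 55.60 · log₁₀(0.0894)
= 55.60 · (-1.0487) = -58.31 mV

-58 mV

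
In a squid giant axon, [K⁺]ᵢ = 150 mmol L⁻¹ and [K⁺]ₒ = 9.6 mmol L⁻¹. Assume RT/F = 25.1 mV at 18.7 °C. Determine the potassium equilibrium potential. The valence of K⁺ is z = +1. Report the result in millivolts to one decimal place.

-69.0 mV

E = (25.1/z) · ln([K⁺]_out/[K⁺]_in) with z = +1.
= (25.1/1) · ln(9.6/150) = 25.10 · ln(0.064)
= 25.10 · (-2.7489) = -69.00 mV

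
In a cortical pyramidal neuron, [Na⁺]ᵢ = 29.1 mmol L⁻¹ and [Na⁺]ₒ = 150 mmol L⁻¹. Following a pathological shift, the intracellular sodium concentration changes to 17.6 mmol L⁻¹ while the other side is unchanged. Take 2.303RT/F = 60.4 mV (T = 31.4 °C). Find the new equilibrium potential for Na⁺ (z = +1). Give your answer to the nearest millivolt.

After the shift: [Na⁺]_out = 150, [Na⁺]_in = 17.6 mmol L⁻¹.
E_new = (60.4/1)·log₁₀(150/17.6) = 60.40 · (0.9306) = 56.21 mV

56 mV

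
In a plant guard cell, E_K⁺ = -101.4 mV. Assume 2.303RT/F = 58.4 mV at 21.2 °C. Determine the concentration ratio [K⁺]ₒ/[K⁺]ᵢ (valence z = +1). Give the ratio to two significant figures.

log₁₀([out]/[in]) = E·z/(58.4) = -101.4 × 1 / 58.4 = -1.7363
[out]/[in] = 10^(-1.7363) = 0.01835

0.018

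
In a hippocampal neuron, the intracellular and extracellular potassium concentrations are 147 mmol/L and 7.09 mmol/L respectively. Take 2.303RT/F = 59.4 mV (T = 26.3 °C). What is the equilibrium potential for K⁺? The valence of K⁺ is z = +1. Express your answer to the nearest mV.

E = (59.4/z) · log₁₀([K⁺]_out/[K⁺]_in) with z = +1.
= (59.4/1) · log₁₀(7.09/147) = 59.40 · log₁₀(0.04823)
= 59.40 · (-1.3167) = -78.21 mV

-78 mV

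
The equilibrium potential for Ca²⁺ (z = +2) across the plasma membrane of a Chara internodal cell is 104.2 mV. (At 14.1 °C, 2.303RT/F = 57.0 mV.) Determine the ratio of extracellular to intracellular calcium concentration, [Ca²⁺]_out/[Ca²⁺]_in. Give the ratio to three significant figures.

4530

log₁₀([out]/[in]) = E·z/(57.0) = 104.2 × 2 / 57.0 = 3.6561
[out]/[in] = 10^(3.6561) = 4530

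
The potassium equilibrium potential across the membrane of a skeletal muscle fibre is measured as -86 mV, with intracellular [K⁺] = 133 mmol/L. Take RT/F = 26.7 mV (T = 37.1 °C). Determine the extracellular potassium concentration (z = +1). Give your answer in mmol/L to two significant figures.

5.3 mmol/L

Nernst: E = (26.7/1) · ln([out]/[in]), so ln([out]/[in]) = -86.0 × 1 / 26.7 = -3.2210.
[out]/[in] = e^(-3.2210) = 0.03992.
[out] = 0.03992 × 133 = 5.309 mmol/L.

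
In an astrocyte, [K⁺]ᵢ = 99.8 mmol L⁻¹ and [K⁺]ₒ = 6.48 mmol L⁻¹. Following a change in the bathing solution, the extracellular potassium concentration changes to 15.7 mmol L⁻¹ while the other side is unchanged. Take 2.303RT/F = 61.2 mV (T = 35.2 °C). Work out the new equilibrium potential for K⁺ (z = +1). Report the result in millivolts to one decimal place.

After the shift: [K⁺]_out = 15.7, [K⁺]_in = 99.8 mmol L⁻¹.
E_new = (61.2/1)·log₁₀(15.7/99.8) = 61.20 · (-0.8032) = -49.16 mV

-49.2 mV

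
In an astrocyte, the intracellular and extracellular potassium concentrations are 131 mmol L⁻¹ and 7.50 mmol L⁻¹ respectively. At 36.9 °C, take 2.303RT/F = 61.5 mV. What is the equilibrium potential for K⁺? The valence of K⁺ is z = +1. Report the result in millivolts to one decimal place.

-76.4 mV

E = (61.5/z) · log₁₀([K⁺]_out/[K⁺]_in) with z = +1.
= (61.5/1) · log₁₀(7.50/131) = 61.50 · log₁₀(0.05725)
= 61.50 · (-1.2422) = -76.40 mV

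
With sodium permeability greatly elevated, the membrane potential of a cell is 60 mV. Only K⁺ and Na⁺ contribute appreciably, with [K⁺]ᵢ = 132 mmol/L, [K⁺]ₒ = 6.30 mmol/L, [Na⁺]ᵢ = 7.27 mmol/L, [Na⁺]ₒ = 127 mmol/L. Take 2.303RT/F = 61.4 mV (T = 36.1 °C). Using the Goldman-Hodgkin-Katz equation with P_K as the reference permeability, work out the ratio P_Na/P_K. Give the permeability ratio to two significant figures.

Let α = P_Na/P_K. GHK: Vm = 61.4·log₁₀[(Kₒ + α·Naₒ)/(Kᵢ + α·Naᵢ)].
10^(Vm/61.4) = 10^(60.0/61.4) = 9.4885
So 9.4885·(Kᵢ + α·Naᵢ) = Kₒ + α·Naₒ → α = (9.4885·132.0 − 6.3) / (127.0 − 9.4885·7.27)
α = (1252 − 6.3) / (127.0 − 68.98) = 1246/58.02 = 21.48

21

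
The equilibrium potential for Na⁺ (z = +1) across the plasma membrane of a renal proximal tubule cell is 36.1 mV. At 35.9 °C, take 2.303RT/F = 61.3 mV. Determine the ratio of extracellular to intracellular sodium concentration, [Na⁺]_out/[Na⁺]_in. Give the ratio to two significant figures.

3.9

log₁₀([out]/[in]) = E·z/(61.3) = 36.1 × 1 / 61.3 = 0.5889
[out]/[in] = 10^(0.5889) = 3.881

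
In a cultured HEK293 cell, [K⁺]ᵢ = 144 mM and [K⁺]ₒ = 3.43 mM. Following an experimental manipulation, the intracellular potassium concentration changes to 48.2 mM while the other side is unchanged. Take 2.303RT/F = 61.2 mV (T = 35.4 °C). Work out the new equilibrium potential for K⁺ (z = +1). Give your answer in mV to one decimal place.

After the shift: [K⁺]_out = 3.43, [K⁺]_in = 48.2 mM.
E_new = (61.2/1)·log₁₀(3.43/48.2) = 61.20 · (-1.1478) = -70.24 mV

-70.2 mV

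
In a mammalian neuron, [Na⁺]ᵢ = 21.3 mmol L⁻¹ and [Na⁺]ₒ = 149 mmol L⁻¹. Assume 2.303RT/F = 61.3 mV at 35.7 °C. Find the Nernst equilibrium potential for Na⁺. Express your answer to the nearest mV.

52 mV

E = (61.3/z) · log₁₀([Na⁺]_out/[Na⁺]_in) with z = +1.
= (61.3/1) · log₁₀(149/21.3) = 61.30 · log₁₀(6.995)
= 61.30 · (0.8448) = 51.79 mV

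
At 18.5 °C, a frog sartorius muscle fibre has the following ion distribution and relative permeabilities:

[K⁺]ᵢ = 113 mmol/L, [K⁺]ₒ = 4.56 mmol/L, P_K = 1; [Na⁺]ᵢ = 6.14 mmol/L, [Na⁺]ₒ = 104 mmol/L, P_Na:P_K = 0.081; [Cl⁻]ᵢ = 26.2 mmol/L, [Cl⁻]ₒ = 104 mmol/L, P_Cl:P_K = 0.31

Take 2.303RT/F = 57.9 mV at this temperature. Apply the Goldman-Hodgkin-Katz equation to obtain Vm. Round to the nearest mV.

-49 mV

Vm = 57.9 · log₁₀[(Σ P·[cation]ₒ + Σ P·[anion]ᵢ) / (Σ P·[cation]ᵢ + Σ P·[anion]ₒ)]
Numerator = 1×4.56 + 0.081×104 + 0.31×26.2 = 21.11
Denominator = 1×113 + 0.081×6.14 + 0.31×104 = 145.7
Vm = 57.9 · log₁₀(0.14482) = 57.9 × (-0.8392) = -48.59 mV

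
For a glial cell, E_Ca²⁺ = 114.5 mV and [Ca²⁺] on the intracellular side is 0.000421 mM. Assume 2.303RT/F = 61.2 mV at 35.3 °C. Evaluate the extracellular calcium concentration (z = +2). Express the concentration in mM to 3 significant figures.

Nernst: E = (61.2/2) · log₁₀([out]/[in]), so log₁₀([out]/[in]) = 114.5 × 2 / 61.2 = 3.7418.
[out]/[in] = 10^(3.7418) = 5519.
[out] = 5519 × 0.000421 = 2.323 mM.

2.32 mM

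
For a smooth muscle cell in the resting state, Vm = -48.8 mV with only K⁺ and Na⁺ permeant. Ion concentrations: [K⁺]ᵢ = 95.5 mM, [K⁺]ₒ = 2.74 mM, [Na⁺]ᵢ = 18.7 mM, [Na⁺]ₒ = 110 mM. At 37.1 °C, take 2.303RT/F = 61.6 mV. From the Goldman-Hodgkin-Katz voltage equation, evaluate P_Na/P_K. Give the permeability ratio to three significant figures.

Let α = P_Na/P_K. GHK: Vm = 61.6·log₁₀[(Kₒ + α·Naₒ)/(Kᵢ + α·Naᵢ)].
10^(Vm/61.6) = 10^(-48.8/61.6) = 0.16136
So 0.16136·(Kᵢ + α·Naᵢ) = Kₒ + α·Naₒ → α = (0.16136·95.5 − 2.74) / (110.0 − 0.16136·18.7)
α = (15.41 − 2.74) / (110.0 − 3.017) = 12.67/107 = 0.1184

0.118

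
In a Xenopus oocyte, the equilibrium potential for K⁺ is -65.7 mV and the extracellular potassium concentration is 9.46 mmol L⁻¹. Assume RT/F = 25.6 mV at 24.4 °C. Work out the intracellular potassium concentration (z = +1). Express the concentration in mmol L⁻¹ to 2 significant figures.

120 mmol L⁻¹

Nernst: E = (25.6/1) · ln([out]/[in]), so ln([out]/[in]) = -65.7 × 1 / 25.6 = -2.5664.
[out]/[in] = e^(-2.5664) = 0.07681.
[in] = 9.46 / 0.07681 = 123.2 mmol L⁻¹.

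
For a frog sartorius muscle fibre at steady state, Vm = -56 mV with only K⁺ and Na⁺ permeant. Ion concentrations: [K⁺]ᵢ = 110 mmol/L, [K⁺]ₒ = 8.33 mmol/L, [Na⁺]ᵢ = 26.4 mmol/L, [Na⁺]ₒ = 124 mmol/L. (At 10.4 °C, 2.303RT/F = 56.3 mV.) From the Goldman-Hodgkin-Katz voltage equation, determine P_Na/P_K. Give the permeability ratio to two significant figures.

Let α = P_Na/P_K. GHK: Vm = 56.3·log₁₀[(Kₒ + α·Naₒ)/(Kᵢ + α·Naᵢ)].
10^(Vm/56.3) = 10^(-56.0/56.3) = 0.10123
So 0.10123·(Kᵢ + α·Naᵢ) = Kₒ + α·Naₒ → α = (0.10123·110.0 − 8.33) / (124.0 − 0.10123·26.4)
α = (11.14 − 8.33) / (124.0 − 2.673) = 2.806/121.3 = 0.02313

0.023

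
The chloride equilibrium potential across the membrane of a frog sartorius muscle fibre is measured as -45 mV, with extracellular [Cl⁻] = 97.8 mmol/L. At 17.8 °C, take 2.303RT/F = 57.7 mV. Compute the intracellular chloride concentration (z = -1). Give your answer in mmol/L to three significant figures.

16.2 mmol/L

Nernst: E = (57.7/-1) · log₁₀([out]/[in]), so log₁₀([out]/[in]) = -45.0 × -1 / 57.7 = 0.7799.
[out]/[in] = 10^(0.7799) = 6.024.
[in] = 97.8 / 6.024 = 16.23 mmol/L.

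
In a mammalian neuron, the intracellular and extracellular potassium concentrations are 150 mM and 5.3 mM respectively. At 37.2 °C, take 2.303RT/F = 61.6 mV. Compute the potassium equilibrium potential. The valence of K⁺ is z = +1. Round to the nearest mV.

E = (61.6/z) · log₁₀([K⁺]_out/[K⁺]_in) with z = +1.
= (61.6/1) · log₁₀(5.3/150) = 61.60 · log₁₀(0.03533)
= 61.60 · (-1.4518) = -89.43 mV

-89 mV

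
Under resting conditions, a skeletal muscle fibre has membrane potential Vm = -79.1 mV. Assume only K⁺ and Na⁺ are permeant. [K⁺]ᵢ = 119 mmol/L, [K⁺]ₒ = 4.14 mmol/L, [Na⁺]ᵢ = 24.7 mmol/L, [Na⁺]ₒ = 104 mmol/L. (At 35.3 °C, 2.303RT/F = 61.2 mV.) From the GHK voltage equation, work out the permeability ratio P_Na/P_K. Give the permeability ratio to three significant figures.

0.0188

Let α = P_Na/P_K. GHK: Vm = 61.2·log₁₀[(Kₒ + α·Naₒ)/(Kᵢ + α·Naᵢ)].
10^(Vm/61.2) = 10^(-79.1/61.2) = 0.050994
So 0.050994·(Kᵢ + α·Naᵢ) = Kₒ + α·Naₒ → α = (0.050994·119.0 − 4.14) / (104.0 − 0.050994·24.7)
α = (6.068 − 4.14) / (104.0 − 1.26) = 1.928/102.7 = 0.01877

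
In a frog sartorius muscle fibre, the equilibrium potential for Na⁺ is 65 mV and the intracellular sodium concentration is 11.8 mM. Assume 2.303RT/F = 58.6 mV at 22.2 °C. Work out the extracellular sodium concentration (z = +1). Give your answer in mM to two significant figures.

Nernst: E = (58.6/1) · log₁₀([out]/[in]), so log₁₀([out]/[in]) = 65.0 × 1 / 58.6 = 1.1092.
[out]/[in] = 10^(1.1092) = 12.86.
[out] = 12.86 × 11.8 = 151.7 mM.

150 mM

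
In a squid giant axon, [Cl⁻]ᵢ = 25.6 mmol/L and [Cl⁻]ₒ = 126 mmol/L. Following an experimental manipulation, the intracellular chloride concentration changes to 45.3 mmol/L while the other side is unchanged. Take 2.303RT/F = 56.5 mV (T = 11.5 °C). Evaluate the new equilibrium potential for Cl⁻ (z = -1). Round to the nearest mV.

After the shift: [Cl⁻]_out = 126, [Cl⁻]_in = 45.3 mmol/L.
E_new = (56.5/-1)·log₁₀(126/45.3) = -56.50 · (0.4443) = -25.10 mV

-25 mV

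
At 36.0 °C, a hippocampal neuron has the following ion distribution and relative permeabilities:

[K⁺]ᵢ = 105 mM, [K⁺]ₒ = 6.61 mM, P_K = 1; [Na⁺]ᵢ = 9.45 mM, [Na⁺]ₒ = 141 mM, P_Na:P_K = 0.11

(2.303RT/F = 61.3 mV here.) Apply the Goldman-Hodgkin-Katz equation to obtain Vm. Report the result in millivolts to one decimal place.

Vm = 61.3 · log₁₀[(Σ P·[cation]ₒ + Σ P·[anion]ᵢ) / (Σ P·[cation]ᵢ + Σ P·[anion]ₒ)]
Numerator = 1×6.61 + 0.11×141 = 22.12
Denominator = 1×105 + 0.11×9.45 = 106
Vm = 61.3 · log₁₀(0.2086) = 61.3 × (-0.6807) = -41.73 mV

-41.7 mV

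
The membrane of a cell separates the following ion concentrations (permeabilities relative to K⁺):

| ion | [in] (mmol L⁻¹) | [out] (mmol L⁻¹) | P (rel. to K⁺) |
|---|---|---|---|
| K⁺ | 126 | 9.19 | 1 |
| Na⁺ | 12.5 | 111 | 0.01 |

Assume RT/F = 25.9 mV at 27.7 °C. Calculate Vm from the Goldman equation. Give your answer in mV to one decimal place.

Vm = 25.9 · ln[(Σ P·[cation]ₒ + Σ P·[anion]ᵢ) / (Σ P·[cation]ᵢ + Σ P·[anion]ₒ)]
Numerator = 1×9.19 + 0.01×111 = 10.3
Denominator = 1×126 + 0.01×12.5 = 126.1
Vm = 25.9 · ln(0.081665) = 25.9 × (-2.5051) = -64.88 mV

-64.9 mV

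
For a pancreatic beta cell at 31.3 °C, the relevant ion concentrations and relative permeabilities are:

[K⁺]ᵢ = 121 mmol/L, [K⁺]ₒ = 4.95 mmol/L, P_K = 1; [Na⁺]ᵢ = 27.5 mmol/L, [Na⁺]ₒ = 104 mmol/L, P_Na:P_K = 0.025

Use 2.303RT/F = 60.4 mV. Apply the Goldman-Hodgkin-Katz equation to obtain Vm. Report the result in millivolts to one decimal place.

Vm = 60.4 · log₁₀[(Σ P·[cation]ₒ + Σ P·[anion]ᵢ) / (Σ P·[cation]ᵢ + Σ P·[anion]ₒ)]
Numerator = 1×4.95 + 0.025×104 = 7.55
Denominator = 1×121 + 0.025×27.5 = 121.7
Vm = 60.4 · log₁₀(0.062044) = 60.4 × (-1.2073) = -72.92 mV

-72.9 mV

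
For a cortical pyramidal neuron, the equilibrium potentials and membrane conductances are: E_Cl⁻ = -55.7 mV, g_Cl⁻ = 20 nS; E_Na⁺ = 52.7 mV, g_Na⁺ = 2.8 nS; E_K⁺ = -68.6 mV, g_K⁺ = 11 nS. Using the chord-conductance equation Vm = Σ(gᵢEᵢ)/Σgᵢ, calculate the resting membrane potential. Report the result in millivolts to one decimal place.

-50.9 mV

Σ gᵢEᵢ = 20·(-55.7) + 2.8·(52.7) + 11·(-68.6) = -1721.04
Σ gᵢ = 20 + 2.8 + 11 = 33.8
Vm = -1721.04 / 33.8 = -50.92 mV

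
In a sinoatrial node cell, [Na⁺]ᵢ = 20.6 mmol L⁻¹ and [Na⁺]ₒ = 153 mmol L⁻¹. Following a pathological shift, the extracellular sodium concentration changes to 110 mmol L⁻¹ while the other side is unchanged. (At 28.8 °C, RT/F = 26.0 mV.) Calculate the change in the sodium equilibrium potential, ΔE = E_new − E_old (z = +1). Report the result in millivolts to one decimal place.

E_old = (26.0/1)·ln(153/20.6) = 52.13 mV
E_new = (26.0/1)·ln(110/20.6) = 43.55 mV
ΔE = 43.55 − (52.13) = -8.58 mV

-8.6 mV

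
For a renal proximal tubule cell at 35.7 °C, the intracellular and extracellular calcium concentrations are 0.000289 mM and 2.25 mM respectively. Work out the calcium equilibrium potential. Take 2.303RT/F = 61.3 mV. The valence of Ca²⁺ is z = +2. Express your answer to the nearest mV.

E = (61.3/z) · log₁₀([Ca²⁺]_out/[Ca²⁺]_in) with z = +2.
= (61.3/2) · log₁₀(2.25/0.000289) = 30.65 · log₁₀(7785)
= 30.65 · (3.8913) = 119.27 mV

119 mV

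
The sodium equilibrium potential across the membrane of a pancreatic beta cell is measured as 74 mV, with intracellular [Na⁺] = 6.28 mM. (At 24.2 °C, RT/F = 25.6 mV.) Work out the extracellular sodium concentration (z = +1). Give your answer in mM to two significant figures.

110 mM

Nernst: E = (25.6/1) · ln([out]/[in]), so ln([out]/[in]) = 74.0 × 1 / 25.6 = 2.8906.
[out]/[in] = e^(2.8906) = 18.
[out] = 18 × 6.28 = 113.1 mM.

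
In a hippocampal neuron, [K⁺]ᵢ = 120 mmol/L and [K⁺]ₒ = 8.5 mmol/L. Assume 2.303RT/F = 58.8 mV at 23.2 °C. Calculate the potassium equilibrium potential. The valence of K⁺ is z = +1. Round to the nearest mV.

E = (58.8/z) · log₁₀([K⁺]_out/[K⁺]_in) with z = +1.
= (58.8/1) · log₁₀(8.5/120) = 58.80 · log₁₀(0.07083)
= 58.80 · (-1.1498) = -67.61 mV

-68 mV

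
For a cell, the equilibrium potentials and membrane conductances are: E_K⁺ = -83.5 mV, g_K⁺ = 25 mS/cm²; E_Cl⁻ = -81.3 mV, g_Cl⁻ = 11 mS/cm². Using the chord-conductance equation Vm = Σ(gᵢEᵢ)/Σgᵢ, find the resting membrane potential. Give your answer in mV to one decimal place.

-82.8 mV

Σ gᵢEᵢ = 25·(-83.5) + 11·(-81.3) = -2981.80
Σ gᵢ = 25 + 11 = 36
Vm = -2981.80 / 36 = -82.83 mV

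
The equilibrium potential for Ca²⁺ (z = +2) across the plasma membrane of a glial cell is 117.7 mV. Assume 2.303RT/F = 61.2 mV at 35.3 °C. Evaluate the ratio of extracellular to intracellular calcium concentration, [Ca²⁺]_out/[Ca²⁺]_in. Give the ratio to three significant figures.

log₁₀([out]/[in]) = E·z/(61.2) = 117.7 × 2 / 61.2 = 3.8464
[out]/[in] = 10^(3.8464) = 7021

7020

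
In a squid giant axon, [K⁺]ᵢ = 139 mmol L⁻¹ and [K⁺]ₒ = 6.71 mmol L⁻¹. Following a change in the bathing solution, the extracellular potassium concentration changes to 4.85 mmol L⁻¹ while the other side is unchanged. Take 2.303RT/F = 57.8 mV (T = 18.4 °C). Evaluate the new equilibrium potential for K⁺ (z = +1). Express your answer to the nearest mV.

-84 mV

After the shift: [K⁺]_out = 4.85, [K⁺]_in = 139 mmol L⁻¹.
E_new = (57.8/1)·log₁₀(4.85/139) = 57.80 · (-1.4573) = -84.23 mV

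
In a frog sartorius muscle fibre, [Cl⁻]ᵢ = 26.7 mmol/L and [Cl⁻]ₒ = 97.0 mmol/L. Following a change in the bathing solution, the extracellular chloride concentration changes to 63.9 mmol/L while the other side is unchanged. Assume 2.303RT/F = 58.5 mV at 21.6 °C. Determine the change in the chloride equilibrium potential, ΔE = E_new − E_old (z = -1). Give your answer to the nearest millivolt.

E_old = (58.5/-1)·log₁₀(97.0/26.7) = -32.78 mV
E_new = (58.5/-1)·log₁₀(63.9/26.7) = -22.17 mV
ΔE = -22.17 − (-32.78) = 10.60 mV

11 mV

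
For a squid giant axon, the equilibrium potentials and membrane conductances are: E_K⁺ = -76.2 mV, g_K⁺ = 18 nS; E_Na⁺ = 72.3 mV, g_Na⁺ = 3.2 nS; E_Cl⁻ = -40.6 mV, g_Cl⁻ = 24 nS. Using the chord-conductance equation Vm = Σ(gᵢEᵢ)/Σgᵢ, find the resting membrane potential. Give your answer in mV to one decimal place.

-46.8 mV

Σ gᵢEᵢ = 18·(-76.2) + 3.2·(72.3) + 24·(-40.6) = -2114.64
Σ gᵢ = 18 + 3.2 + 24 = 45.2
Vm = -2114.64 / 45.2 = -46.78 mV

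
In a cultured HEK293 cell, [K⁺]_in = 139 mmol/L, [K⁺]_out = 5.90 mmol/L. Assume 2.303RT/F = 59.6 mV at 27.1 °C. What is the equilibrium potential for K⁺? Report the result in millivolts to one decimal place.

-81.8 mV

E = (59.6/z) · log₁₀([K⁺]_out/[K⁺]_in) with z = +1.
= (59.6/1) · log₁₀(5.90/139) = 59.60 · log₁₀(0.04245)
= 59.60 · (-1.3722) = -81.78 mV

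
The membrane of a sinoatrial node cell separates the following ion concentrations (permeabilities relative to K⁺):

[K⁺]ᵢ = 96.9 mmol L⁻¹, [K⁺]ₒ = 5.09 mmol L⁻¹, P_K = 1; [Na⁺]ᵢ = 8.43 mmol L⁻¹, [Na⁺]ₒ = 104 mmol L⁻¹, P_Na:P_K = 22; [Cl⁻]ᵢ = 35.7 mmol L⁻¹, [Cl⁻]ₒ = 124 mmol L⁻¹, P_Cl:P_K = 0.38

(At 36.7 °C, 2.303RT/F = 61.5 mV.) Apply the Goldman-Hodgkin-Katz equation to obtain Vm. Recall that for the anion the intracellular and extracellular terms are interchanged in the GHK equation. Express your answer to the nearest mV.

Vm = 61.5 · log₁₀[(Σ P·[cation]ₒ + Σ P·[anion]ᵢ) / (Σ P·[cation]ᵢ + Σ P·[anion]ₒ)]
Numerator = 1×5.09 + 22×104 + 0.38×35.7 = 2307
Denominator = 1×96.9 + 22×8.43 + 0.38×124 = 329.5
Vm = 61.5 · log₁₀(7.0009) = 61.5 × (0.8452) = 51.98 mV

52 mV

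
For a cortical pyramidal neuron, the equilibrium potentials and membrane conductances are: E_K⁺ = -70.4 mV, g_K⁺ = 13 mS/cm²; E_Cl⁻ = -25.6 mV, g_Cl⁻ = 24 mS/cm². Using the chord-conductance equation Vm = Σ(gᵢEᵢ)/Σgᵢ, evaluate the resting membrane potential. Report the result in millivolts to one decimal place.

Σ gᵢEᵢ = 13·(-70.4) + 24·(-25.6) = -1529.60
Σ gᵢ = 13 + 24 = 37
Vm = -1529.60 / 37 = -41.34 mV

-41.3 mV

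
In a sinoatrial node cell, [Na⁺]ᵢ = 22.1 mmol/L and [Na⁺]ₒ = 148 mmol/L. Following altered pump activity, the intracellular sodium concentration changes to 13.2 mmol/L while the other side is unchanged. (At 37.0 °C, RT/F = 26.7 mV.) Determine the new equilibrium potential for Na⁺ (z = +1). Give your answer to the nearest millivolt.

After the shift: [Na⁺]_out = 148, [Na⁺]_in = 13.2 mmol/L.
E_new = (26.7/1)·ln(148/13.2) = 26.70 · (2.4170) = 64.53 mV

65 mV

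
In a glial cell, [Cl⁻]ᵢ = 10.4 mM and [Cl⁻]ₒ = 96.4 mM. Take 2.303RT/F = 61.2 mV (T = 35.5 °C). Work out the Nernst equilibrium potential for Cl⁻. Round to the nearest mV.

-59 mV

E = (61.2/z) · log₁₀([Cl⁻]_out/[Cl⁻]_in) with z = -1.
For an anion, dividing by z = -1 reverses the sign.
= (61.2/-1) · log₁₀(96.4/10.4) = -61.20 · log₁₀(9.269)
= -61.20 · (0.9670) = -59.18 mV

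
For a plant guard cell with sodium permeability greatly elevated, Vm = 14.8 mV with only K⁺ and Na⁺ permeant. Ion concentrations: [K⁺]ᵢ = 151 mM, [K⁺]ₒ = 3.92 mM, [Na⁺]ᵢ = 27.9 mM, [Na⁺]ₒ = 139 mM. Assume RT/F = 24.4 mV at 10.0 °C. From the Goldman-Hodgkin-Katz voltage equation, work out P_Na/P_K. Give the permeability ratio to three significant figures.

3.11

Let α = P_Na/P_K. GHK: Vm = 24.4·ln[(Kₒ + α·Naₒ)/(Kᵢ + α·Naᵢ)].
e^(Vm/24.4) = e^(14.8/24.4) = 1.8341
So 1.8341·(Kᵢ + α·Naᵢ) = Kₒ + α·Naₒ → α = (1.8341·151.0 − 3.92) / (139.0 − 1.8341·27.9)
α = (277 − 3.92) / (139.0 − 51.17) = 273/87.83 = 3.109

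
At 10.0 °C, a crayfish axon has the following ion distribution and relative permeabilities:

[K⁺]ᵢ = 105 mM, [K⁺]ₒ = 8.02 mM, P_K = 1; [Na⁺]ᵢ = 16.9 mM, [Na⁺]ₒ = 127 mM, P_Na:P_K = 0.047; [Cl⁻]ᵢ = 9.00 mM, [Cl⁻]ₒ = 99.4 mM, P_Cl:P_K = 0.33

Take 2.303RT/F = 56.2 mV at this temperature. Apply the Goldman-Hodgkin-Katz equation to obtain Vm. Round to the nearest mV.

Vm = 56.2 · log₁₀[(Σ P·[cation]ₒ + Σ P·[anion]ᵢ) / (Σ P·[cation]ᵢ + Σ P·[anion]ₒ)]
Numerator = 1×8.02 + 0.047×127 + 0.33×9.00 = 16.96
Denominator = 1×105 + 0.047×16.9 + 0.33×99.4 = 138.6
Vm = 56.2 · log₁₀(0.12236) = 56.2 × (-0.9124) = -51.27 mV

-51 mV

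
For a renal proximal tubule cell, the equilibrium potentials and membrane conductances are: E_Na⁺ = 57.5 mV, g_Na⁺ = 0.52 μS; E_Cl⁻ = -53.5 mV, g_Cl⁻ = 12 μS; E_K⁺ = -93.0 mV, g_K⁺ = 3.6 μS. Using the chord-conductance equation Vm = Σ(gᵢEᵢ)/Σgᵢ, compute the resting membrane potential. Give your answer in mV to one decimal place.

-58.7 mV

Σ gᵢEᵢ = 0.52·(57.5) + 12·(-53.5) + 3.6·(-93.0) = -946.90
Σ gᵢ = 0.52 + 12 + 3.6 = 16.12
Vm = -946.90 / 16.12 = -58.74 mV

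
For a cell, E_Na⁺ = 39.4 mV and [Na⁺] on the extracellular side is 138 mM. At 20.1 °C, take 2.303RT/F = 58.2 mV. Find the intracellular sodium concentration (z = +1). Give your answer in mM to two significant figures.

29 mM

Nernst: E = (58.2/1) · log₁₀([out]/[in]), so log₁₀([out]/[in]) = 39.4 × 1 / 58.2 = 0.6770.
[out]/[in] = 10^(0.6770) = 4.753.
[in] = 138 / 4.753 = 29.03 mM.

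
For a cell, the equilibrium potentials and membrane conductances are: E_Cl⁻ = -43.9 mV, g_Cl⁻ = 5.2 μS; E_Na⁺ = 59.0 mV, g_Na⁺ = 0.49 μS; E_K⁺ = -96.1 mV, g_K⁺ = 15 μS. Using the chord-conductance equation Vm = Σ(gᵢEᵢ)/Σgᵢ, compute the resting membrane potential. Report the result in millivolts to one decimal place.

-79.3 mV

Σ gᵢEᵢ = 5.2·(-43.9) + 0.49·(59.0) + 15·(-96.1) = -1640.87
Σ gᵢ = 5.2 + 0.49 + 15 = 20.69
Vm = -1640.87 / 20.69 = -79.31 mV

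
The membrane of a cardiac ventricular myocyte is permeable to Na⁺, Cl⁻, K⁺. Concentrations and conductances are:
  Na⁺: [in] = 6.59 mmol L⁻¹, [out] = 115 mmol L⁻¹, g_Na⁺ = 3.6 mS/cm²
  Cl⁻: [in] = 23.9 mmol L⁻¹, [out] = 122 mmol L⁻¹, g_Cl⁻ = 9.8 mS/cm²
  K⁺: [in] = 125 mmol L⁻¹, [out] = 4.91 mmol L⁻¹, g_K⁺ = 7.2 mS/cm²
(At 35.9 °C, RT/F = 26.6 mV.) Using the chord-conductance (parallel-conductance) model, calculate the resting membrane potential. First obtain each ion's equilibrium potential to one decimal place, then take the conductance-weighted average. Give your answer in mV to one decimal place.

E_Na⁺ = (26.6/1)·ln(115/6.59) = 76.1 mV
E_Cl⁻ = (26.6/-1)·ln(122/23.9) = -43.4 mV
E_K⁺ = (26.6/1)·ln(4.91/125) = -86.1 mV
Vm = (Σ gᵢEᵢ)/(Σ gᵢ) = (3.6·76.1 + 9.8·-43.4 + 7.2·-86.1) / (3.6 + 9.8 + 7.2)
= -771.28 / 20.6 = -37.44 mV

-37.4 mV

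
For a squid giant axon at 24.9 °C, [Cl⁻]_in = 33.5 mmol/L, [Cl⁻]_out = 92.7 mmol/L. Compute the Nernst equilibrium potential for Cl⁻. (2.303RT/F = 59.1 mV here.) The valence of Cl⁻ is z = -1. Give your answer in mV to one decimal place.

-26.1 mV

E = (59.1/z) · log₁₀([Cl⁻]_out/[Cl⁻]_in) with z = -1.
For an anion, dividing by z = -1 reverses the sign.
= (59.1/-1) · log₁₀(92.7/33.5) = -59.10 · log₁₀(2.767)
= -59.10 · (0.4420) = -26.12 mV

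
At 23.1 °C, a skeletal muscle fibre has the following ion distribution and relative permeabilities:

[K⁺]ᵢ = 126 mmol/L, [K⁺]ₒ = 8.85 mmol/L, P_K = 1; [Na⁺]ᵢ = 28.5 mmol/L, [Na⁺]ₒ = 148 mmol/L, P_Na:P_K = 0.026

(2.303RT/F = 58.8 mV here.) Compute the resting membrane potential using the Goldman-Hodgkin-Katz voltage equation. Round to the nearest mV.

-59 mV

Vm = 58.8 · log₁₀[(Σ P·[cation]ₒ + Σ P·[anion]ᵢ) / (Σ P·[cation]ᵢ + Σ P·[anion]ₒ)]
Numerator = 1×8.85 + 0.026×148 = 12.7
Denominator = 1×126 + 0.026×28.5 = 126.7
Vm = 58.8 · log₁₀(0.10019) = 58.8 × (-0.9992) = -58.75 mV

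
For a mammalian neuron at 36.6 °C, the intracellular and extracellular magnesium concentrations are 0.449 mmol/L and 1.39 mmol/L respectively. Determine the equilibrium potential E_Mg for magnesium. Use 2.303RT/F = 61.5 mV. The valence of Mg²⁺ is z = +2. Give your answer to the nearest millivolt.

E = (61.5/z) · log₁₀([Mg²⁺]_out/[Mg²⁺]_in) with z = +2.
= (61.5/2) · log₁₀(1.39/0.449) = 30.75 · log₁₀(3.096)
= 30.75 · (0.4908) = 15.09 mV

15 mV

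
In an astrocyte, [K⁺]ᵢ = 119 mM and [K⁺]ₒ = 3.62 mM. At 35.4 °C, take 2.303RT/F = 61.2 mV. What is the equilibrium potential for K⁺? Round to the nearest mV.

E = (61.2/z) · log₁₀([K⁺]_out/[K⁺]_in) with z = +1.
= (61.2/1) · log₁₀(3.62/119) = 61.20 · log₁₀(0.03042)
= 61.20 · (-1.5168) = -92.83 mV

-93 mV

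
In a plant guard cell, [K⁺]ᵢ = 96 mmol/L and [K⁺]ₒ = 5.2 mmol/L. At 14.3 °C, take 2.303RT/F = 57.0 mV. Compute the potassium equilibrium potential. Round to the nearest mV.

-72 mV

E = (57.0/z) · log₁₀([K⁺]_out/[K⁺]_in) with z = +1.
= (57.0/1) · log₁₀(5.2/96) = 57.00 · log₁₀(0.05417)
= 57.00 · (-1.2663) = -72.18 mV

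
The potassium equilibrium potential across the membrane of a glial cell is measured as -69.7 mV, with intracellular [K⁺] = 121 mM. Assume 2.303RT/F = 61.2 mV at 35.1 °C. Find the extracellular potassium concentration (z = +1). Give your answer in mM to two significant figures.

8.8 mM

Nernst: E = (61.2/1) · log₁₀([out]/[in]), so log₁₀([out]/[in]) = -69.7 × 1 / 61.2 = -1.1389.
[out]/[in] = 10^(-1.1389) = 0.07263.
[out] = 0.07263 × 121 = 8.788 mM.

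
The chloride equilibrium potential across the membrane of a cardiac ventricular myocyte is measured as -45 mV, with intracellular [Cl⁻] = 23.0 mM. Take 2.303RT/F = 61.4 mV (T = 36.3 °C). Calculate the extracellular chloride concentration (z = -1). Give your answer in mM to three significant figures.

Nernst: E = (61.4/-1) · log₁₀([out]/[in]), so log₁₀([out]/[in]) = -45.0 × -1 / 61.4 = 0.7329.
[out]/[in] = 10^(0.7329) = 5.406.
[out] = 5.406 × 23.0 = 124.3 mM.

124 mM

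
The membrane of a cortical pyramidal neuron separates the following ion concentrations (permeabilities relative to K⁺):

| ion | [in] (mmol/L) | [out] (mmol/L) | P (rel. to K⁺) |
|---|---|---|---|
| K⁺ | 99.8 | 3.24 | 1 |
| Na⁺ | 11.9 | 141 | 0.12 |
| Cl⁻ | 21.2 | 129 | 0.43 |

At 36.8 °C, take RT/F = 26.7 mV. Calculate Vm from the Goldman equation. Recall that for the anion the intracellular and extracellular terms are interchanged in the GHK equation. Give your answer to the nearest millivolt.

Vm = 26.7 · ln[(Σ P·[cation]ₒ + Σ P·[anion]ᵢ) / (Σ P·[cation]ᵢ + Σ P·[anion]ₒ)]
Numerator = 1×3.24 + 0.12×141 + 0.43×21.2 = 29.28
Denominator = 1×99.8 + 0.12×11.9 + 0.43×129 = 156.7
Vm = 26.7 · ln(0.18683) = 26.7 × (-1.6776) = -44.79 mV

-45 mV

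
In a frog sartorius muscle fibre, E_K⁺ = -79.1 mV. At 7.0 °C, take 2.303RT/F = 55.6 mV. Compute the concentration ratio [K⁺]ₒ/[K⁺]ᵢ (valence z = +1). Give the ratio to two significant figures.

0.038

log₁₀([out]/[in]) = E·z/(55.6) = -79.1 × 1 / 55.6 = -1.4227
[out]/[in] = 10^(-1.4227) = 0.03779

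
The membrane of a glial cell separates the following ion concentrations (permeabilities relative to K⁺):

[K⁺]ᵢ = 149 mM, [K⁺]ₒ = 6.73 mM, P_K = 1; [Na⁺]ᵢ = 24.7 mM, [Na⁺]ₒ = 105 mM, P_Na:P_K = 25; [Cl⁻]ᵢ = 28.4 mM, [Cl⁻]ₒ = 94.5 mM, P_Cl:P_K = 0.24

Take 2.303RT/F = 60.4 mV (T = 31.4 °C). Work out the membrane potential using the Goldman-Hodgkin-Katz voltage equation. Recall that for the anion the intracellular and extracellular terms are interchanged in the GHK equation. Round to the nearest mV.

Vm = 60.4 · log₁₀[(Σ P·[cation]ₒ + Σ P·[anion]ᵢ) / (Σ P·[cation]ᵢ + Σ P·[anion]ₒ)]
Numerator = 1×6.73 + 25×105 + 0.24×28.4 = 2639
Denominator = 1×149 + 25×24.7 + 0.24×94.5 = 789.2
Vm = 60.4 · log₁₀(3.3434) = 60.4 × (0.5242) = 31.66 mV

32 mV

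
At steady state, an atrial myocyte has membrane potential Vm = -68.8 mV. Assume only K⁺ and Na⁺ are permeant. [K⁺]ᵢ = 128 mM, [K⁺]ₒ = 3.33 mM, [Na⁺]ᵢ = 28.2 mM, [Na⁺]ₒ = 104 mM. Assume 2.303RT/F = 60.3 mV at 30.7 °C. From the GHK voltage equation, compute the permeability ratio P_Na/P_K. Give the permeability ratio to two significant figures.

0.058

Let α = P_Na/P_K. GHK: Vm = 60.3·log₁₀[(Kₒ + α·Naₒ)/(Kᵢ + α·Naᵢ)].
10^(Vm/60.3) = 10^(-68.8/60.3) = 0.072283
So 0.072283·(Kᵢ + α·Naᵢ) = Kₒ + α·Naₒ → α = (0.072283·128.0 − 3.33) / (104.0 − 0.072283·28.2)
α = (9.252 − 3.33) / (104.0 − 2.038) = 5.922/102 = 0.05808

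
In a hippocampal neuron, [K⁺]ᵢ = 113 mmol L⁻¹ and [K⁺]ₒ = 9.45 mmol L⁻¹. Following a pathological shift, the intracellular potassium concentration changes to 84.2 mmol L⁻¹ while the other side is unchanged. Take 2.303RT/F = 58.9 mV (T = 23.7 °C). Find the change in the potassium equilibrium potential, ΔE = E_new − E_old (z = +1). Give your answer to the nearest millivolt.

8 mV

E_old = (58.9/1)·log₁₀(9.45/113) = -63.47 mV
E_new = (58.9/1)·log₁₀(9.45/84.2) = -55.95 mV
ΔE = -55.95 − (-63.47) = 7.53 mV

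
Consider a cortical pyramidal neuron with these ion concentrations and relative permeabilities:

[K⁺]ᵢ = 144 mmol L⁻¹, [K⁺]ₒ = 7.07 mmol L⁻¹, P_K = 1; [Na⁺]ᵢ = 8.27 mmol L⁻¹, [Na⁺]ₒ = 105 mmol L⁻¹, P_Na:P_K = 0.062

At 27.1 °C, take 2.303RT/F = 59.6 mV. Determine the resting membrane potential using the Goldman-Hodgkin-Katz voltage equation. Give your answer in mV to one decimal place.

Vm = 59.6 · log₁₀[(Σ P·[cation]ₒ + Σ P·[anion]ᵢ) / (Σ P·[cation]ᵢ + Σ P·[anion]ₒ)]
Numerator = 1×7.07 + 0.062×105 = 13.58
Denominator = 1×144 + 0.062×8.27 = 144.5
Vm = 59.6 · log₁₀(0.093971) = 59.6 × (-1.0270) = -61.21 mV

-61.2 mV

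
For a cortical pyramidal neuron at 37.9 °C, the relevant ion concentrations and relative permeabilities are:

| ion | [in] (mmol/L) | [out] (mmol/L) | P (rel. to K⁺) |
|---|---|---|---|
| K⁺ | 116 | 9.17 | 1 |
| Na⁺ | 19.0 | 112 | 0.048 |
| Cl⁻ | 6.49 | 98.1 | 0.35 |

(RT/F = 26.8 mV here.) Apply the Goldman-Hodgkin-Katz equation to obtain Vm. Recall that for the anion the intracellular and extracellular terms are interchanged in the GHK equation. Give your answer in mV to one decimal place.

Vm = 26.8 · ln[(Σ P·[cation]ₒ + Σ P·[anion]ᵢ) / (Σ P·[cation]ᵢ + Σ P·[anion]ₒ)]
Numerator = 1×9.17 + 0.048×112 + 0.35×6.49 = 16.82
Denominator = 1×116 + 0.048×19.0 + 0.35×98.1 = 151.2
Vm = 26.8 · ln(0.11119) = 26.8 × (-2.1965) = -58.87 mV

-58.9 mV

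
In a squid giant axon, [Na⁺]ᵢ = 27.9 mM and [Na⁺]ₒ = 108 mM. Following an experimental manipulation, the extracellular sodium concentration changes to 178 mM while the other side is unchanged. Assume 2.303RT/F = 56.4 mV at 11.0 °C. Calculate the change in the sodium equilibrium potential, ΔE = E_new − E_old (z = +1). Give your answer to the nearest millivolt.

E_old = (56.4/1)·log₁₀(108/27.9) = 33.15 mV
E_new = (56.4/1)·log₁₀(178/27.9) = 45.39 mV
ΔE = 45.39 − (33.15) = 12.24 mV

12 mV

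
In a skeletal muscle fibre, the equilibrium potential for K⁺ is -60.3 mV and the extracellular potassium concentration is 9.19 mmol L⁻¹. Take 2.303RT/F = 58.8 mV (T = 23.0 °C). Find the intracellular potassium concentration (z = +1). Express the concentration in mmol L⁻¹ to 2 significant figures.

97 mmol L⁻¹

Nernst: E = (58.8/1) · log₁₀([out]/[in]), so log₁₀([out]/[in]) = -60.3 × 1 / 58.8 = -1.0255.
[out]/[in] = 10^(-1.0255) = 0.0943.
[in] = 9.19 / 0.0943 = 97.46 mmol L⁻¹.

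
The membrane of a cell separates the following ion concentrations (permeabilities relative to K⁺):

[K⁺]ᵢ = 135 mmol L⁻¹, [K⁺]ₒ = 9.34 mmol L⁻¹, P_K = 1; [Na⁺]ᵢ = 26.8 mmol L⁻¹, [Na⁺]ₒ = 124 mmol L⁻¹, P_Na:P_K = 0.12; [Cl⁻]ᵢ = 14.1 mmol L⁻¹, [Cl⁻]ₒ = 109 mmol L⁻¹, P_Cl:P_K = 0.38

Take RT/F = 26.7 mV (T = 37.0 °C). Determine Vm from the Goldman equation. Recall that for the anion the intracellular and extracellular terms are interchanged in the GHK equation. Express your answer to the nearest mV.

-48 mV

Vm = 26.7 · ln[(Σ P·[cation]ₒ + Σ P·[anion]ᵢ) / (Σ P·[cation]ᵢ + Σ P·[anion]ₒ)]
Numerator = 1×9.34 + 0.12×124 + 0.38×14.1 = 29.58
Denominator = 1×135 + 0.12×26.8 + 0.38×109 = 179.6
Vm = 26.7 · ln(0.16466) = 26.7 × (-1.8039) = -48.16 mV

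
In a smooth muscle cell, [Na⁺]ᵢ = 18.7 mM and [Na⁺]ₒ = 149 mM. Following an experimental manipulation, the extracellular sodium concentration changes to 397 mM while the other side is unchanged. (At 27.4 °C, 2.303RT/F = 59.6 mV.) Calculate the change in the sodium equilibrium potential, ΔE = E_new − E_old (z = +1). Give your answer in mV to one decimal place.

25.4 mV

E_old = (59.6/1)·log₁₀(149/18.7) = 53.72 mV
E_new = (59.6/1)·log₁₀(397/18.7) = 79.09 mV
ΔE = 79.09 − (53.72) = 25.37 mV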